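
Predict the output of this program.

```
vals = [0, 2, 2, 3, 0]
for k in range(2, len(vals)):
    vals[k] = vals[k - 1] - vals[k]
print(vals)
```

k=2: vals[2] = 2-2 = 0 → [0, 2, 0, 3, 0]
k=3: vals[3] = 0-3 = -3 → [0, 2, 0, -3, 0]
k=4: vals[4] = (-3)-0 = -3 → [0, 2, 0, -3, -3]

[0, 2, 0, -3, -3]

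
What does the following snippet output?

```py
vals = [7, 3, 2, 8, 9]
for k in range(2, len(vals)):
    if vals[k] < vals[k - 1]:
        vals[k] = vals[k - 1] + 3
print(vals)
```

k=2: 2<3, vals[2] = 3+3 = 6 → [7, 3, 6, 8, 9]
k=3: 8>=6, unchanged → [7, 3, 6, 8, 9]
k=4: 9>=8, unchanged → [7, 3, 6, 8, 9]

[7, 3, 6, 8, 9]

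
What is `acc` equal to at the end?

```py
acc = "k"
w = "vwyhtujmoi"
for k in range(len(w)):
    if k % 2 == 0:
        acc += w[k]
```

k=0: add 'v' → 'kv'
k=1: skip
k=2: add 'y' → 'kvy'
k=3: skip
k=4: add 't' → 'kvyt'
k=5: skip
k=6: add 'j' → 'kvytj'
k=7: skip
k=8: add 'o' → 'kvytjo'
k=9: skip

'kvytjo'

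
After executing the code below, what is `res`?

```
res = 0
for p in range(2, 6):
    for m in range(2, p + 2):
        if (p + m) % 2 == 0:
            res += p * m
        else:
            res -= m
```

48

p=2,m=2: even sum, res = 0+4 = 4
p=2,m=3: odd sum, res = 4-3 = 1
p=3,m=2: odd sum, res = 1-2 = -1
p=3,m=3: even sum, res = (-1)+9 = 8
p=3,m=4: odd sum, res = 8-4 = 4
p=4,m=2: even sum, res = 4+8 = 12
p=4,m=3: odd sum, res = 12-3 = 9
p=4,m=4: even sum, res = 9+16 = 25
p=4,m=5: odd sum, res = 25-5 = 20
p=5,m=2: odd sum, res = 20-2 = 18
p=5,m=3: even sum, res = 18+15 = 33
p=5,m=4: odd sum, res = 33-4 = 29
p=5,m=5: even sum, res = 29+25 = 54
p=5,m=6: odd sum, res = 54-6 = 48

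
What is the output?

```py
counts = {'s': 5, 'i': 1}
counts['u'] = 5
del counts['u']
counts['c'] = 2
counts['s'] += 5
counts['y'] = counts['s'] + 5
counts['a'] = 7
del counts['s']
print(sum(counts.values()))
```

25

counts['u'] = 5 → {'s': 5, 'i': 1, 'u': 5}
del 'u' → {'s': 5, 'i': 1}
counts['c'] = 2 → {'s': 5, 'i': 1, 'c': 2}
counts['s'] = 5+5 = 10 → {'s': 10, 'i': 1, 'c': 2}
counts['y'] = counts['s']+5 = 15 → {'s': 10, 'i': 1, 'c': 2, 'y': 15}
counts['a'] = 7 → {'s': 10, 'i': 1, 'c': 2, 'y': 15, 'a': 7}
del 's' → {'i': 1, 'c': 2, 'y': 15, 'a': 7}
sum of values = 25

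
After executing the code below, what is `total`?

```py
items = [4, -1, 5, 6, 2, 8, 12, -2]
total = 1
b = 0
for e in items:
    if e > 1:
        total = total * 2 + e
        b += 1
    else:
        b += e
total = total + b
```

e=4: >1, total = 1*2+4 = 6; b=1
e=-1: not >1; b=0
e=5: >1, total = 6*2+5 = 17; b=1
e=6: >1, total = 17*2+6 = 40; b=2
e=2: >1, total = 40*2+2 = 82; b=3
e=8: >1, total = 82*2+8 = 172; b=4
e=12: >1, total = 172*2+12 = 356; b=5
e=-2: not >1; b=3
total+b = 356+3 = 359

359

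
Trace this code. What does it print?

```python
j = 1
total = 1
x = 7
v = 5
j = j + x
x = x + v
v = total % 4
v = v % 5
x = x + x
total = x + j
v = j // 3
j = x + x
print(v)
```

2

j = 1+7 = 8
x = 7+5 = 12
v = 1%4 = 1
v = 1%5 = 1
x = 12+12 = 24
total = 24+8 = 32
v = 8//3 = 2
j = 24+24 = 48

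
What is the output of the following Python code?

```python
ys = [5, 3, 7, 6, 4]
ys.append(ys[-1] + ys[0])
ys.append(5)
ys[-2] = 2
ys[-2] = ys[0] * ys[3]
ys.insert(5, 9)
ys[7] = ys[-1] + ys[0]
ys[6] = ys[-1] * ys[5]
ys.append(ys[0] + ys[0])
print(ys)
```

[5, 3, 7, 6, 4, 9, 90, 10, 10]

append ys[-1]+ys[0] = 4+5 = 9 → [5, 3, 7, 6, 4, 9]
append 5 → [5, 3, 7, 6, 4, 9, 5]
ys[-2] = 2 → [5, 3, 7, 6, 4, 2, 5]
ys[-2] = ys[0]*ys[3] = 5*6 = 30 → [5, 3, 7, 6, 4, 30, 5]
insert 9 at 5 → [5, 3, 7, 6, 4, 9, 30, 5]
ys[7] = ys[-1]+ys[0] = 5+5 = 10 → [5, 3, 7, 6, 4, 9, 30, 10]
ys[6] = ys[-1]*ys[5] = 10*9 = 90 → [5, 3, 7, 6, 4, 9, 90, 10]
append ys[0]+ys[0] = 5+5 = 10 → [5, 3, 7, 6, 4, 9, 90, 10, 10]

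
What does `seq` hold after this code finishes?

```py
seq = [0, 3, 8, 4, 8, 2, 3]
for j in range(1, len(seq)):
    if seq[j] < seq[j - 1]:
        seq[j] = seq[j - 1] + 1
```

[0, 3, 8, 9, 10, 11, 12]

j=1: 3>=0, unchanged → [0, 3, 8, 4, 8, 2, 3]
j=2: 8>=3, unchanged → [0, 3, 8, 4, 8, 2, 3]
j=3: 4<8, seq[3] = 8+1 = 9 → [0, 3, 8, 9, 8, 2, 3]
j=4: 8<9, seq[4] = 9+1 = 10 → [0, 3, 8, 9, 10, 2, 3]
j=5: 2<10, seq[5] = 10+1 = 11 → [0, 3, 8, 9, 10, 11, 3]
j=6: 3<11, seq[6] = 11+1 = 12 → [0, 3, 8, 9, 10, 11, 12]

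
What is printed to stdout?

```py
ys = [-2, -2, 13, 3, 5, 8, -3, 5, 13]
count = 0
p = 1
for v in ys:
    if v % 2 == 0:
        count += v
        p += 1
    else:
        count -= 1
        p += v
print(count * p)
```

v=-2: even, count = 0+(-2) = -2; p=2
v=-2: even, count = (-2)+(-2) = -4; p=3
v=13: not even, count = (-4)-1 = -5; p=16
v=3: not even, count = (-5)-1 = -6; p=19
v=5: not even, count = (-6)-1 = -7; p=24
v=8: even, count = (-7)+8 = 1; p=25
v=-3: not even, count = 1-1 = 0; p=22
v=5: not even, count = 0-1 = -1; p=27
v=13: not even, count = (-1)-1 = -2; p=40
count*p = (-2)*40 = -80

-80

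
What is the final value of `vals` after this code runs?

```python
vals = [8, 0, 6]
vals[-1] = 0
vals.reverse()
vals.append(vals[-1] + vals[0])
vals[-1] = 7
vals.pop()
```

[0, 0, 8]

vals[-1] = 0 → [8, 0, 0]
reverse → [0, 0, 8]
append vals[-1]+vals[0] = 8+0 = 8 → [0, 0, 8, 8]
vals[-1] = 7 → [0, 0, 8, 7]
pop() removes 7 → [0, 0, 8]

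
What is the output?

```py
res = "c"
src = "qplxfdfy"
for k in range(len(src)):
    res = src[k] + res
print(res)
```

yfdfxlpqc

k=0: prepend 'q' → 'qc'
k=1: prepend 'p' → 'pqc'
k=2: prepend 'l' → 'lpqc'
k=3: prepend 'x' → 'xlpqc'
k=4: prepend 'f' → 'fxlpqc'
k=5: prepend 'd' → 'dfxlpqc'
k=6: prepend 'f' → 'fdfxlpqc'
k=7: prepend 'y' → 'yfdfxlpqc'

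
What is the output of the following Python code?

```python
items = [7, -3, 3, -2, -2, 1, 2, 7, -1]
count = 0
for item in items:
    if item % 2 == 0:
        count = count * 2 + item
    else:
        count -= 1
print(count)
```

item=7: not even, count = 0-1 = -1
item=-3: not even, count = (-1)-1 = -2
item=3: not even, count = (-2)-1 = -3
item=-2: even, count = (-3)*2+(-2) = -8
item=-2: even, count = (-8)*2+(-2) = -18
item=1: not even, count = (-18)-1 = -19
item=2: even, count = (-19)*2+2 = -36
item=7: not even, count = (-36)-1 = -37
item=-1: not even, count = (-37)-1 = -38

-38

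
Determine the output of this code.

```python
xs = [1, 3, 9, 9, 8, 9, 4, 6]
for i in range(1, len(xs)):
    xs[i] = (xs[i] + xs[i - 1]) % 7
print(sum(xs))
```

19

i=1: xs[1] = (3+1)%7 = 4 → [1, 4, 9, 9, 8, 9, 4, 6]
i=2: xs[2] = (9+4)%7 = 6 → [1, 4, 6, 9, 8, 9, 4, 6]
i=3: xs[3] = (9+6)%7 = 1 → [1, 4, 6, 1, 8, 9, 4, 6]
i=4: xs[4] = (8+1)%7 = 2 → [1, 4, 6, 1, 2, 9, 4, 6]
i=5: xs[5] = (9+2)%7 = 4 → [1, 4, 6, 1, 2, 4, 4, 6]
i=6: xs[6] = (4+4)%7 = 1 → [1, 4, 6, 1, 2, 4, 1, 6]
i=7: xs[7] = (6+1)%7 = 0 → [1, 4, 6, 1, 2, 4, 1, 0]
sum = 19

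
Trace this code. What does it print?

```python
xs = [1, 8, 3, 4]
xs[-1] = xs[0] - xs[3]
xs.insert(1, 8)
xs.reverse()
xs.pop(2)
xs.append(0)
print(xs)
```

[-3, 3, 8, 1, 0]

xs[-1] = xs[0]-xs[3] = 1-4 = -3 → [1, 8, 3, -3]
insert 8 at 1 → [1, 8, 8, 3, -3]
reverse → [-3, 3, 8, 8, 1]
pop(2) removes 8 → [-3, 3, 8, 1]
append 0 → [-3, 3, 8, 1, 0]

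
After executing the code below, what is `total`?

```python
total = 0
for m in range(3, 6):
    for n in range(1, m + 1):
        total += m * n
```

m=3,n=1: total = 0+3 = 3
m=3,n=2: total = 3+6 = 9
m=3,n=3: total = 9+9 = 18
m=4,n=1: total = 18+4 = 22
m=4,n=2: total = 22+8 = 30
m=4,n=3: total = 30+12 = 42
m=4,n=4: total = 42+16 = 58
m=5,n=1: total = 58+5 = 63
m=5,n=2: total = 63+10 = 73
m=5,n=3: total = 73+15 = 88
m=5,n=4: total = 88+20 = 108
m=5,n=5: total = 108+25 = 133

133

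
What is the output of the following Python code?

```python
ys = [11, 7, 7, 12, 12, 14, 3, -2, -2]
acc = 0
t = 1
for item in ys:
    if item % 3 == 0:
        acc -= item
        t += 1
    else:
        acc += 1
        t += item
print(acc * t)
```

item=11: not %3==0, acc = 0+1 = 1; t=12
item=7: not %3==0, acc = 1+1 = 2; t=19
item=7: not %3==0, acc = 2+1 = 3; t=26
item=12: %3==0, acc = 3-12 = -9; t=27
item=12: %3==0, acc = (-9)-12 = -21; t=28
item=14: not %3==0, acc = (-21)+1 = -20; t=42
item=3: %3==0, acc = (-20)-3 = -23; t=43
item=-2: not %3==0, acc = (-23)+1 = -22; t=41
item=-2: not %3==0, acc = (-22)+1 = -21; t=39
acc*t = (-21)*39 = -819

-819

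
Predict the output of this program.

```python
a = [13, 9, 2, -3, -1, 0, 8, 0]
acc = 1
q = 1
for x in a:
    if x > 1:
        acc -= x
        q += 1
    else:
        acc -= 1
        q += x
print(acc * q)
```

x=13: >1, acc = 1-13 = -12; q=2
x=9: >1, acc = (-12)-9 = -21; q=3
x=2: >1, acc = (-21)-2 = -23; q=4
x=-3: not >1, acc = (-23)-1 = -24; q=1
x=-1: not >1, acc = (-24)-1 = -25; q=0
x=0: not >1, acc = (-25)-1 = -26; q=0
x=8: >1, acc = (-26)-8 = -34; q=1
x=0: not >1, acc = (-34)-1 = -35; q=1
acc*q = (-35)*1 = -35

-35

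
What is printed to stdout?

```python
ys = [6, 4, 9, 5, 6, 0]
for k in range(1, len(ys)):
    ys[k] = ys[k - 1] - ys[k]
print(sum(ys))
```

k=1: ys[1] = 6-4 = 2 → [6, 2, 9, 5, 6, 0]
k=2: ys[2] = 2-9 = -7 → [6, 2, -7, 5, 6, 0]
k=3: ys[3] = (-7)-5 = -12 → [6, 2, -7, -12, 6, 0]
k=4: ys[4] = (-12)-6 = -18 → [6, 2, -7, -12, -18, 0]
k=5: ys[5] = (-18)-0 = -18 → [6, 2, -7, -12, -18, -18]
sum = -47

-47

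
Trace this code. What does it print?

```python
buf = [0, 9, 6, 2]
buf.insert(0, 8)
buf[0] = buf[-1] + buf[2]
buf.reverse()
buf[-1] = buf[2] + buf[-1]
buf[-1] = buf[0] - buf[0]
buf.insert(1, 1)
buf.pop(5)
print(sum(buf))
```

18

insert 8 at 0 → [8, 0, 9, 6, 2]
buf[0] = buf[-1]+buf[2] = 2+9 = 11 → [11, 0, 9, 6, 2]
reverse → [2, 6, 9, 0, 11]
buf[-1] = buf[2]+buf[-1] = 9+11 = 20 → [2, 6, 9, 0, 20]
buf[-1] = buf[0]-buf[0] = 2-2 = 0 → [2, 6, 9, 0, 0]
insert 1 at 1 → [2, 1, 6, 9, 0, 0]
pop(5) removes 0 → [2, 1, 6, 9, 0]
sum = 18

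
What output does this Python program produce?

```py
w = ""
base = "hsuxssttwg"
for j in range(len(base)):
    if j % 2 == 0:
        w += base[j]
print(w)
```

j=0: add 'h' → 'h'
j=1: skip
j=2: add 'u' → 'hu'
j=3: skip
j=4: add 's' → 'hus'
j=5: skip
j=6: add 't' → 'hust'
j=7: skip
j=8: add 'w' → 'hustw'
j=9: skip

hustw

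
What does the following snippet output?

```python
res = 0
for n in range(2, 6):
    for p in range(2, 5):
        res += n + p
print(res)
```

n=2,p=2: res = 0+4 = 4
n=2,p=3: res = 4+5 = 9
n=2,p=4: res = 9+6 = 15
n=3,p=2: res = 15+5 = 20
n=3,p=3: res = 20+6 = 26
n=3,p=4: res = 26+7 = 33
n=4,p=2: res = 33+6 = 39
n=4,p=3: res = 39+7 = 46
n=4,p=4: res = 46+8 = 54
n=5,p=2: res = 54+7 = 61
n=5,p=3: res = 61+8 = 69
n=5,p=4: res = 69+9 = 78

78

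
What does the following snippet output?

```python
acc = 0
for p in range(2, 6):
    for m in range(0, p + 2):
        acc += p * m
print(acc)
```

p=2,m=0: acc = 0+0 = 0
p=2,m=1: acc = 0+2 = 2
p=2,m=2: acc = 2+4 = 6
p=2,m=3: acc = 6+6 = 12
p=3,m=0: acc = 12+0 = 12
p=3,m=1: acc = 12+3 = 15
p=3,m=2: acc = 15+6 = 21
p=3,m=3: acc = 21+9 = 30
p=3,m=4: acc = 30+12 = 42
p=4,m=0: acc = 42+0 = 42
p=4,m=1: acc = 42+4 = 46
p=4,m=2: acc = 46+8 = 54
p=4,m=3: acc = 54+12 = 66
p=4,m=4: acc = 66+16 = 82
p=4,m=5: acc = 82+20 = 102
p=5,m=0: acc = 102+0 = 102
p=5,m=1: acc = 102+5 = 107
p=5,m=2: acc = 107+10 = 117
p=5,m=3: acc = 117+15 = 132
p=5,m=4: acc = 132+20 = 152
p=5,m=5: acc = 152+25 = 177
p=5,m=6: acc = 177+30 = 207

207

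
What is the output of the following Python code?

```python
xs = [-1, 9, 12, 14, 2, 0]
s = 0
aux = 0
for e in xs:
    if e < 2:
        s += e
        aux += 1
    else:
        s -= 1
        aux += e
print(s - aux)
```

-44

e=-1: <2, s = 0+(-1) = -1; aux=1
e=9: not <2, s = (-1)-1 = -2; aux=10
e=12: not <2, s = (-2)-1 = -3; aux=22
e=14: not <2, s = (-3)-1 = -4; aux=36
e=2: not <2, s = (-4)-1 = -5; aux=38
e=0: <2, s = (-5)+0 = -5; aux=39
s-aux = (-5)-39 = -44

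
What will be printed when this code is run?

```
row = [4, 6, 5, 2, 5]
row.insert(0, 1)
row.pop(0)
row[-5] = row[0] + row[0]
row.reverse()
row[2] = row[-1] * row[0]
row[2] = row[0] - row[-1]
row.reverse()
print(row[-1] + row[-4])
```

11

insert 1 at 0 → [1, 4, 6, 5, 2, 5]
pop(0) removes 1 → [4, 6, 5, 2, 5]
row[-5] = row[0]+row[0] = 4+4 = 8 → [8, 6, 5, 2, 5]
reverse → [5, 2, 5, 6, 8]
row[2] = row[-1]*row[0] = 8*5 = 40 → [5, 2, 40, 6, 8]
row[2] = row[0]-row[-1] = 5-8 = -3 → [5, 2, -3, 6, 8]
reverse → [8, 6, -3, 2, 5]
row[-1]+row[-4] = 5+6 = 11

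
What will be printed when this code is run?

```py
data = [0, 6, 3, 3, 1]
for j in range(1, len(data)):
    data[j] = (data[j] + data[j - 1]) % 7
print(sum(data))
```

j=1: data[1] = (6+0)%7 = 6 → [0, 6, 3, 3, 1]
j=2: data[2] = (3+6)%7 = 2 → [0, 6, 2, 3, 1]
j=3: data[3] = (3+2)%7 = 5 → [0, 6, 2, 5, 1]
j=4: data[4] = (1+5)%7 = 6 → [0, 6, 2, 5, 6]
sum = 19

19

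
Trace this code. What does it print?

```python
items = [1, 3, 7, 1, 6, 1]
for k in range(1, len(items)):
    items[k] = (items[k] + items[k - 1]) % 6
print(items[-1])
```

k=1: items[1] = (3+1)%6 = 4 → [1, 4, 7, 1, 6, 1]
k=2: items[2] = (7+4)%6 = 5 → [1, 4, 5, 1, 6, 1]
k=3: items[3] = (1+5)%6 = 0 → [1, 4, 5, 0, 6, 1]
k=4: items[4] = (6+0)%6 = 0 → [1, 4, 5, 0, 0, 1]
k=5: items[5] = (1+0)%6 = 1 → [1, 4, 5, 0, 0, 1]

1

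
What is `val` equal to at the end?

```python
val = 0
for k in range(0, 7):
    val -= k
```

k=0: val = 0-0 = 0
k=1: val = 0-1 = -1
k=2: val = (-1)-2 = -3
k=3: val = (-3)-3 = -6
k=4: val = (-6)-4 = -10
k=5: val = (-10)-5 = -15
k=6: val = (-15)-6 = -21

-21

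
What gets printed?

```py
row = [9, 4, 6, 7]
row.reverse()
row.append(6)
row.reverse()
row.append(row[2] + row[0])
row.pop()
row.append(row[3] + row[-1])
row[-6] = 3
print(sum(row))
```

42

reverse → [7, 6, 4, 9]
append 6 → [7, 6, 4, 9, 6]
reverse → [6, 9, 4, 6, 7]
append row[2]+row[0] = 4+6 = 10 → [6, 9, 4, 6, 7, 10]
pop() removes 10 → [6, 9, 4, 6, 7]
append row[3]+row[-1] = 6+7 = 13 → [6, 9, 4, 6, 7, 13]
row[-6] = 3 → [3, 9, 4, 6, 7, 13]
sum = 42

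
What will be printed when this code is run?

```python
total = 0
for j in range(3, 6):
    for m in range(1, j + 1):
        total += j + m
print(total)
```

81

j=3,m=1: total = 0+4 = 4
j=3,m=2: total = 4+5 = 9
j=3,m=3: total = 9+6 = 15
j=4,m=1: total = 15+5 = 20
j=4,m=2: total = 20+6 = 26
j=4,m=3: total = 26+7 = 33
j=4,m=4: total = 33+8 = 41
j=5,m=1: total = 41+6 = 47
j=5,m=2: total = 47+7 = 54
j=5,m=3: total = 54+8 = 62
j=5,m=4: total = 62+9 = 71
j=5,m=5: total = 71+10 = 81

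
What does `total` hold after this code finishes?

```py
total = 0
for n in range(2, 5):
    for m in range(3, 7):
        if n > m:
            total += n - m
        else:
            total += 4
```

45

n=2,m=3: not 2>3, total = 0+4 = 4
n=2,m=4: not 2>4, total = 4+4 = 8
n=2,m=5: not 2>5, total = 8+4 = 12
n=2,m=6: not 2>6, total = 12+4 = 16
n=3,m=3: not 3>3, total = 16+4 = 20
n=3,m=4: not 3>4, total = 20+4 = 24
n=3,m=5: not 3>5, total = 24+4 = 28
n=3,m=6: not 3>6, total = 28+4 = 32
n=4,m=3: 4>3, total = 32+1 = 33
n=4,m=4: not 4>4, total = 33+4 = 37
n=4,m=5: not 4>5, total = 37+4 = 41
n=4,m=6: not 4>6, total = 41+4 = 45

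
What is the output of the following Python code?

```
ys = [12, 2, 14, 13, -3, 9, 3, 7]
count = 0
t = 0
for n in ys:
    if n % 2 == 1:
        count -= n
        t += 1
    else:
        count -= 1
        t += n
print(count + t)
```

n=12: not odd, count = 0-1 = -1; t=12
n=2: not odd, count = (-1)-1 = -2; t=14
n=14: not odd, count = (-2)-1 = -3; t=28
n=13: odd, count = (-3)-13 = -16; t=29
n=-3: odd, count = (-16)-(-3) = -13; t=30
n=9: odd, count = (-13)-9 = -22; t=31
n=3: odd, count = (-22)-3 = -25; t=32
n=7: odd, count = (-25)-7 = -32; t=33
count+t = (-32)+33 = 1

1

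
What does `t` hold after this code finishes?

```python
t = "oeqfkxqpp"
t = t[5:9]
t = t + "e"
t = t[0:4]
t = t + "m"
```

'xqppm'

slice [5:9] → 'xqpp'
+ 'e' → 'xqppe'
slice [0:4] → 'xqpp'
+ 'm' → 'xqppm'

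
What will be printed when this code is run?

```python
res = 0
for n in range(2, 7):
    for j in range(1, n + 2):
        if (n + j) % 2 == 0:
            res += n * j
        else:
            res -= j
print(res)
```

n=2,j=1: odd sum, res = 0-1 = -1
n=2,j=2: even sum, res = (-1)+4 = 3
n=2,j=3: odd sum, res = 3-3 = 0
n=3,j=1: even sum, res = 0+3 = 3
n=3,j=2: odd sum, res = 3-2 = 1
n=3,j=3: even sum, res = 1+9 = 10
n=3,j=4: odd sum, res = 10-4 = 6
n=4,j=1: odd sum, res = 6-1 = 5
n=4,j=2: even sum, res = 5+8 = 13
n=4,j=3: odd sum, res = 13-3 = 10
n=4,j=4: even sum, res = 10+16 = 26
n=4,j=5: odd sum, res = 26-5 = 21
n=5,j=1: even sum, res = 21+5 = 26
n=5,j=2: odd sum, res = 26-2 = 24
n=5,j=3: even sum, res = 24+15 = 39
n=5,j=4: odd sum, res = 39-4 = 35
n=5,j=5: even sum, res = 35+25 = 60
n=5,j=6: odd sum, res = 60-6 = 54
n=6,j=1: odd sum, res = 54-1 = 53
n=6,j=2: even sum, res = 53+12 = 65
n=6,j=3: odd sum, res = 65-3 = 62
n=6,j=4: even sum, res = 62+24 = 86
n=6,j=5: odd sum, res = 86-5 = 81
n=6,j=6: even sum, res = 81+36 = 117
n=6,j=7: odd sum, res = 117-7 = 110

110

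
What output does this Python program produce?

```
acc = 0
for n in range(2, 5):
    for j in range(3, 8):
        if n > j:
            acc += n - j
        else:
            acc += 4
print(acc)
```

n=2,j=3: not 2>3, acc = 0+4 = 4
n=2,j=4: not 2>4, acc = 4+4 = 8
n=2,j=5: not 2>5, acc = 8+4 = 12
n=2,j=6: not 2>6, acc = 12+4 = 16
n=2,j=7: not 2>7, acc = 16+4 = 20
n=3,j=3: not 3>3, acc = 20+4 = 24
n=3,j=4: not 3>4, acc = 24+4 = 28
n=3,j=5: not 3>5, acc = 28+4 = 32
n=3,j=6: not 3>6, acc = 32+4 = 36
n=3,j=7: not 3>7, acc = 36+4 = 40
n=4,j=3: 4>3, acc = 40+1 = 41
n=4,j=4: not 4>4, acc = 41+4 = 45
n=4,j=5: not 4>5, acc = 45+4 = 49
n=4,j=6: not 4>6, acc = 49+4 = 53
n=4,j=7: not 4>7, acc = 53+4 = 57

57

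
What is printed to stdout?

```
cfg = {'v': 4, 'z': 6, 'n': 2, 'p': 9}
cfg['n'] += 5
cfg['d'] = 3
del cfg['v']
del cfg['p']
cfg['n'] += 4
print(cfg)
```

{'z': 6, 'n': 11, 'd': 3}

cfg['n'] = 2+5 = 7 → {'v': 4, 'z': 6, 'n': 7, 'p': 9}
cfg['d'] = 3 → {'v': 4, 'z': 6, 'n': 7, 'p': 9, 'd': 3}
del 'v' → {'z': 6, 'n': 7, 'p': 9, 'd': 3}
del 'p' → {'z': 6, 'n': 7, 'd': 3}
cfg['n'] = 7+4 = 11 → {'z': 6, 'n': 11, 'd': 3}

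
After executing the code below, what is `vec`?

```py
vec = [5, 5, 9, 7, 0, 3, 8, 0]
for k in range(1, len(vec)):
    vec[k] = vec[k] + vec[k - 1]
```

k=1: vec[1] = 5+5 = 10 → [5, 10, 9, 7, 0, 3, 8, 0]
k=2: vec[2] = 9+10 = 19 → [5, 10, 19, 7, 0, 3, 8, 0]
k=3: vec[3] = 7+19 = 26 → [5, 10, 19, 26, 0, 3, 8, 0]
k=4: vec[4] = 0+26 = 26 → [5, 10, 19, 26, 26, 3, 8, 0]
k=5: vec[5] = 3+26 = 29 → [5, 10, 19, 26, 26, 29, 8, 0]
k=6: vec[6] = 8+29 = 37 → [5, 10, 19, 26, 26, 29, 37, 0]
k=7: vec[7] = 0+37 = 37 → [5, 10, 19, 26, 26, 29, 37, 37]

[5, 10, 19, 26, 26, 29, 37, 37]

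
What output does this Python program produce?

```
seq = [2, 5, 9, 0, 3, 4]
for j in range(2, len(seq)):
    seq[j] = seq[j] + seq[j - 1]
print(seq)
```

j=2: seq[2] = 9+5 = 14 → [2, 5, 14, 0, 3, 4]
j=3: seq[3] = 0+14 = 14 → [2, 5, 14, 14, 3, 4]
j=4: seq[4] = 3+14 = 17 → [2, 5, 14, 14, 17, 4]
j=5: seq[5] = 4+17 = 21 → [2, 5, 14, 14, 17, 21]

[2, 5, 14, 14, 17, 21]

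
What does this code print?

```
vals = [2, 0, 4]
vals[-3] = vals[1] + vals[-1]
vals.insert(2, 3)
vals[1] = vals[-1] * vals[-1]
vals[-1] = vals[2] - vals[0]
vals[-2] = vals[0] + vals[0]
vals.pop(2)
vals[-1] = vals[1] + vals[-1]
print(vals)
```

vals[-3] = vals[1]+vals[-1] = 0+4 = 4 → [4, 0, 4]
insert 3 at 2 → [4, 0, 3, 4]
vals[1] = vals[-1]*vals[-1] = 4*4 = 16 → [4, 16, 3, 4]
vals[-1] = vals[2]-vals[0] = 3-4 = -1 → [4, 16, 3, -1]
vals[-2] = vals[0]+vals[0] = 4+4 = 8 → [4, 16, 8, -1]
pop(2) removes 8 → [4, 16, -1]
vals[-1] = vals[1]+vals[-1] = 16+(-1) = 15 → [4, 16, 15]

[4, 16, 15]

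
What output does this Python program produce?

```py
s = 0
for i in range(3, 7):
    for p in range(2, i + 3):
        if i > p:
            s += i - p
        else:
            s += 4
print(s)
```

i=3,p=2: 3>2, s = 0+1 = 1
i=3,p=3: not 3>3, s = 1+4 = 5
i=3,p=4: not 3>4, s = 5+4 = 9
i=3,p=5: not 3>5, s = 9+4 = 13
i=4,p=2: 4>2, s = 13+2 = 15
i=4,p=3: 4>3, s = 15+1 = 16
i=4,p=4: not 4>4, s = 16+4 = 20
i=4,p=5: not 4>5, s = 20+4 = 24
i=4,p=6: not 4>6, s = 24+4 = 28
i=5,p=2: 5>2, s = 28+3 = 31
i=5,p=3: 5>3, s = 31+2 = 33
i=5,p=4: 5>4, s = 33+1 = 34
i=5,p=5: not 5>5, s = 34+4 = 38
i=5,p=6: not 5>6, s = 38+4 = 42
i=5,p=7: not 5>7, s = 42+4 = 46
i=6,p=2: 6>2, s = 46+4 = 50
i=6,p=3: 6>3, s = 50+3 = 53
i=6,p=4: 6>4, s = 53+2 = 55
i=6,p=5: 6>5, s = 55+1 = 56
i=6,p=6: not 6>6, s = 56+4 = 60
i=6,p=7: not 6>7, s = 60+4 = 64
i=6,p=8: not 6>8, s = 64+4 = 68

68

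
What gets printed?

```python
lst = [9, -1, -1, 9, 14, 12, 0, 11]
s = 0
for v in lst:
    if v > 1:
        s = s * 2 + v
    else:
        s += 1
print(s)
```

v=9: >1, s = 0*2+9 = 9
v=-1: not >1, s = 9+1 = 10
v=-1: not >1, s = 10+1 = 11
v=9: >1, s = 11*2+9 = 31
v=14: >1, s = 31*2+14 = 76
v=12: >1, s = 76*2+12 = 164
v=0: not >1, s = 164+1 = 165
v=11: >1, s = 165*2+11 = 341

341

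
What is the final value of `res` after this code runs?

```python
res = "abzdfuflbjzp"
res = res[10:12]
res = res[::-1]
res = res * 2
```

'pzpz'

slice [10:12] → 'zp'
reverse → 'pz'
repeat ×2 → 'pzpz'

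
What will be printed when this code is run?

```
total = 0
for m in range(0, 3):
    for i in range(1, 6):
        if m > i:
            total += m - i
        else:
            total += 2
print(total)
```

29

m=0,i=1: not 0>1, total = 0+2 = 2
m=0,i=2: not 0>2, total = 2+2 = 4
m=0,i=3: not 0>3, total = 4+2 = 6
m=0,i=4: not 0>4, total = 6+2 = 8
m=0,i=5: not 0>5, total = 8+2 = 10
m=1,i=1: not 1>1, total = 10+2 = 12
m=1,i=2: not 1>2, total = 12+2 = 14
m=1,i=3: not 1>3, total = 14+2 = 16
m=1,i=4: not 1>4, total = 16+2 = 18
m=1,i=5: not 1>5, total = 18+2 = 20
m=2,i=1: 2>1, total = 20+1 = 21
m=2,i=2: not 2>2, total = 21+2 = 23
m=2,i=3: not 2>3, total = 23+2 = 25
m=2,i=4: not 2>4, total = 25+2 = 27
m=2,i=5: not 2>5, total = 27+2 = 29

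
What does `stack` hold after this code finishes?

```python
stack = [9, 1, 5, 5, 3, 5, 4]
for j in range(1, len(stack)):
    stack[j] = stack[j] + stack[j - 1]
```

[9, 10, 15, 20, 23, 28, 32]

j=1: stack[1] = 1+9 = 10 → [9, 10, 5, 5, 3, 5, 4]
j=2: stack[2] = 5+10 = 15 → [9, 10, 15, 5, 3, 5, 4]
j=3: stack[3] = 5+15 = 20 → [9, 10, 15, 20, 3, 5, 4]
j=4: stack[4] = 3+20 = 23 → [9, 10, 15, 20, 23, 5, 4]
j=5: stack[5] = 5+23 = 28 → [9, 10, 15, 20, 23, 28, 4]
j=6: stack[6] = 4+28 = 32 → [9, 10, 15, 20, 23, 28, 32]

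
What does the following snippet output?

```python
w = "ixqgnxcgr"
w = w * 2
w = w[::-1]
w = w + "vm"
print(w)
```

repeat ×2 → 'ixqgnxcgrixqgnxcgr'
reverse → 'rgcxngqxirgcxngqxi'
+ 'vm' → 'rgcxngqxirgcxngqxivm'

rgcxngqxirgcxngqxivm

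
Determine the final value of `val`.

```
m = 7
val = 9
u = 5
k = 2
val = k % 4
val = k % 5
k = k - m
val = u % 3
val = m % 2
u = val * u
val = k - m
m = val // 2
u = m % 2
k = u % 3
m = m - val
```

val = 2%4 = 2
val = 2%5 = 2
k = 2-7 = -5
val = 5%3 = 2
val = 7%2 = 1
u = 1*5 = 5
val = (-5)-7 = -12
m = (-12)//2 = -6
u = (-6)%2 = 0
k = 0%3 = 0
m = (-6)-(-12) = 6

-12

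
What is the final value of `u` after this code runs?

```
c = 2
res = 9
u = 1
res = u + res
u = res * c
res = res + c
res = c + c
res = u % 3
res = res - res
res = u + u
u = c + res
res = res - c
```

res = 1+9 = 10
u = 10*2 = 20
res = 10+2 = 12
res = 2+2 = 4
res = 20%3 = 2
res = 2-2 = 0
res = 20+20 = 40
u = 2+40 = 42
res = 40-2 = 38

42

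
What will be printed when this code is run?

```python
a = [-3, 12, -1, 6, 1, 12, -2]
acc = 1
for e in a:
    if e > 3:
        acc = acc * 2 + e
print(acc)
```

80

e=-3: not >3
e=12: >3, acc = 1*2+12 = 14
e=-1: not >3
e=6: >3, acc = 14*2+6 = 34
e=1: not >3
e=12: >3, acc = 34*2+12 = 80
e=-2: not >3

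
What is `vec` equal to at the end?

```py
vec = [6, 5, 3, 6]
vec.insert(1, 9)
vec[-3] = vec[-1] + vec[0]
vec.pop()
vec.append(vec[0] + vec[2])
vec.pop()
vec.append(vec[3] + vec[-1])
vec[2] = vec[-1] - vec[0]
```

[6, 9, 0, 3, 6]

insert 9 at 1 → [6, 9, 5, 3, 6]
vec[-3] = vec[-1]+vec[0] = 6+6 = 12 → [6, 9, 12, 3, 6]
pop() removes 6 → [6, 9, 12, 3]
append vec[0]+vec[2] = 6+12 = 18 → [6, 9, 12, 3, 18]
pop() removes 18 → [6, 9, 12, 3]
append vec[3]+vec[-1] = 3+3 = 6 → [6, 9, 12, 3, 6]
vec[2] = vec[-1]-vec[0] = 6-6 = 0 → [6, 9, 0, 3, 6]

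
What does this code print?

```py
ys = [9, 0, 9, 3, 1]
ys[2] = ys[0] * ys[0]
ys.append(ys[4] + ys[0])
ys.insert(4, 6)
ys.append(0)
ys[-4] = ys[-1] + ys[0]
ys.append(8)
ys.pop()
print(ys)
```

[9, 0, 81, 3, 9, 1, 10, 0]

ys[2] = ys[0]*ys[0] = 9*9 = 81 → [9, 0, 81, 3, 1]
append ys[4]+ys[0] = 1+9 = 10 → [9, 0, 81, 3, 1, 10]
insert 6 at 4 → [9, 0, 81, 3, 6, 1, 10]
append 0 → [9, 0, 81, 3, 6, 1, 10, 0]
ys[-4] = ys[-1]+ys[0] = 0+9 = 9 → [9, 0, 81, 3, 9, 1, 10, 0]
append 8 → [9, 0, 81, 3, 9, 1, 10, 0, 8]
pop() removes 8 → [9, 0, 81, 3, 9, 1, 10, 0]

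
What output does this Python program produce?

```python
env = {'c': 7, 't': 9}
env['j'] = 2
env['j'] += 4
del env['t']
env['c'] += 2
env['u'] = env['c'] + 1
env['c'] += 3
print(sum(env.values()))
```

env['j'] = 2 → {'c': 7, 't': 9, 'j': 2}
env['j'] = 2+4 = 6 → {'c': 7, 't': 9, 'j': 6}
del 't' → {'c': 7, 'j': 6}
env['c'] = 7+2 = 9 → {'c': 9, 'j': 6}
env['u'] = env['c']+1 = 10 → {'c': 9, 'j': 6, 'u': 10}
env['c'] = 9+3 = 12 → {'c': 12, 'j': 6, 'u': 10}
sum of values = 28

28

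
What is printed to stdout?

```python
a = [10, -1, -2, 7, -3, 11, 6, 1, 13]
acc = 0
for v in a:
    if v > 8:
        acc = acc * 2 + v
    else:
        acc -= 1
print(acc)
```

v=10: >8, acc = 0*2+10 = 10
v=-1: not >8, acc = 10-1 = 9
v=-2: not >8, acc = 9-1 = 8
v=7: not >8, acc = 8-1 = 7
v=-3: not >8, acc = 7-1 = 6
v=11: >8, acc = 6*2+11 = 23
v=6: not >8, acc = 23-1 = 22
v=1: not >8, acc = 22-1 = 21
v=13: >8, acc = 21*2+13 = 55

55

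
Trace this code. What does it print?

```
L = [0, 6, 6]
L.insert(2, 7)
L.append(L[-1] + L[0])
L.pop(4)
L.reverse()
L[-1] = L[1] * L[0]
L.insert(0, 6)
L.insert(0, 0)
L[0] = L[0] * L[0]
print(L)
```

[0, 6, 6, 7, 6, 42]

insert 7 at 2 → [0, 6, 7, 6]
append L[-1]+L[0] = 6+0 = 6 → [0, 6, 7, 6, 6]
pop(4) removes 6 → [0, 6, 7, 6]
reverse → [6, 7, 6, 0]
L[-1] = L[1]*L[0] = 7*6 = 42 → [6, 7, 6, 42]
insert 6 at 0 → [6, 6, 7, 6, 42]
insert 0 at 0 → [0, 6, 6, 7, 6, 42]
L[0] = L[0]*L[0] = 0*0 = 0 → [0, 6, 6, 7, 6, 42]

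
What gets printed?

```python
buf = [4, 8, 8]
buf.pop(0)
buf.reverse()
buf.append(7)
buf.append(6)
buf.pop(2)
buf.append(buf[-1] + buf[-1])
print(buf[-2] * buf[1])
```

48

pop(0) removes 4 → [8, 8]
reverse → [8, 8]
append 7 → [8, 8, 7]
append 6 → [8, 8, 7, 6]
pop(2) removes 7 → [8, 8, 6]
append buf[-1]+buf[-1] = 6+6 = 12 → [8, 8, 6, 12]
buf[-2]*buf[1] = 6*8 = 48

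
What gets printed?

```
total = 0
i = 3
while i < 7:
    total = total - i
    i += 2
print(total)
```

-8

i=3: total = 0-3 = -3
i=5: total = (-3)-5 = -8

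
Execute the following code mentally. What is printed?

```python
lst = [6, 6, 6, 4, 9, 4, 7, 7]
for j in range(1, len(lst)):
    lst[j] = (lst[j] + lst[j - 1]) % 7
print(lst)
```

j=1: lst[1] = (6+6)%7 = 5 → [6, 5, 6, 4, 9, 4, 7, 7]
j=2: lst[2] = (6+5)%7 = 4 → [6, 5, 4, 4, 9, 4, 7, 7]
j=3: lst[3] = (4+4)%7 = 1 → [6, 5, 4, 1, 9, 4, 7, 7]
j=4: lst[4] = (9+1)%7 = 3 → [6, 5, 4, 1, 3, 4, 7, 7]
j=5: lst[5] = (4+3)%7 = 0 → [6, 5, 4, 1, 3, 0, 7, 7]
j=6: lst[6] = (7+0)%7 = 0 → [6, 5, 4, 1, 3, 0, 0, 7]
j=7: lst[7] = (7+0)%7 = 0 → [6, 5, 4, 1, 3, 0, 0, 0]

[6, 5, 4, 1, 3, 0, 0, 0]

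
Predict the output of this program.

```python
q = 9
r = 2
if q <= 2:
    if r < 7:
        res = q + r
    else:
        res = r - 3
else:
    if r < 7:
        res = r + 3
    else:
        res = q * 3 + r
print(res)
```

q=9, r=2
q <= 2 is False; r < 7 is True
→ res = r + 3 = 5

5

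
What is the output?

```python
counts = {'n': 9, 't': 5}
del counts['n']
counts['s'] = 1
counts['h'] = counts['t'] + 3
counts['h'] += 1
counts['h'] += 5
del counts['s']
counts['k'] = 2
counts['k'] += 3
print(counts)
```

{'t': 5, 'h': 14, 'k': 5}

del 'n' → {'t': 5}
counts['s'] = 1 → {'t': 5, 's': 1}
counts['h'] = counts['t']+3 = 8 → {'t': 5, 's': 1, 'h': 8}
counts['h'] = 8+1 = 9 → {'t': 5, 's': 1, 'h': 9}
counts['h'] = 9+5 = 14 → {'t': 5, 's': 1, 'h': 14}
del 's' → {'t': 5, 'h': 14}
counts['k'] = 2 → {'t': 5, 'h': 14, 'k': 2}
counts['k'] = 2+3 = 5 → {'t': 5, 'h': 14, 'k': 5}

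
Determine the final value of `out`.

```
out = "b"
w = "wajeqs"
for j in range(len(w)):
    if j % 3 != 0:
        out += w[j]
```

j=0: skip
j=1: add 'a' → 'ba'
j=2: add 'j' → 'baj'
j=3: skip
j=4: add 'q' → 'bajq'
j=5: add 's' → 'bajqs'

'bajqs'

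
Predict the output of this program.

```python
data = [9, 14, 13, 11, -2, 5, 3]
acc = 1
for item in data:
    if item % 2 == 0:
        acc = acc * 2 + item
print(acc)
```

item=9: not even
item=14: even, acc = 1*2+14 = 16
item=13: not even
item=11: not even
item=-2: even, acc = 16*2+(-2) = 30
item=5: not even
item=3: not even

30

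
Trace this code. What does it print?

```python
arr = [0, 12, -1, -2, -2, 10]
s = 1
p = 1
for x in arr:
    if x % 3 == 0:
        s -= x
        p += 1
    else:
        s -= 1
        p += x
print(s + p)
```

-7

x=0: %3==0, s = 1-0 = 1; p=2
x=12: %3==0, s = 1-12 = -11; p=3
x=-1: not %3==0, s = (-11)-1 = -12; p=2
x=-2: not %3==0, s = (-12)-1 = -13; p=0
x=-2: not %3==0, s = (-13)-1 = -14; p=-2
x=10: not %3==0, s = (-14)-1 = -15; p=8
s+p = (-15)+8 = -7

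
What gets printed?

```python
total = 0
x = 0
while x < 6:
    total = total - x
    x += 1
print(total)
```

x=0: total = 0-0 = 0
x=1: total = 0-1 = -1
x=2: total = (-1)-2 = -3
x=3: total = (-3)-3 = -6
x=4: total = (-6)-4 = -10
x=5: total = (-10)-5 = -15

-15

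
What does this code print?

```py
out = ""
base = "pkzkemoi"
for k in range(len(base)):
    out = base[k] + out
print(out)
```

iomekzkp

k=0: prepend 'p' → 'p'
k=1: prepend 'k' → 'kp'
k=2: prepend 'z' → 'zkp'
k=3: prepend 'k' → 'kzkp'
k=4: prepend 'e' → 'ekzkp'
k=5: prepend 'm' → 'mekzkp'
k=6: prepend 'o' → 'omekzkp'
k=7: prepend 'i' → 'iomekzkp'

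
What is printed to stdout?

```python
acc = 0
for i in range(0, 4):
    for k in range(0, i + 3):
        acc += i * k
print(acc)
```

i=0,k=0: acc = 0+0 = 0
i=0,k=1: acc = 0+0 = 0
i=0,k=2: acc = 0+0 = 0
i=1,k=0: acc = 0+0 = 0
i=1,k=1: acc = 0+1 = 1
i=1,k=2: acc = 1+2 = 3
i=1,k=3: acc = 3+3 = 6
i=2,k=0: acc = 6+0 = 6
i=2,k=1: acc = 6+2 = 8
i=2,k=2: acc = 8+4 = 12
i=2,k=3: acc = 12+6 = 18
i=2,k=4: acc = 18+8 = 26
i=3,k=0: acc = 26+0 = 26
i=3,k=1: acc = 26+3 = 29
i=3,k=2: acc = 29+6 = 35
i=3,k=3: acc = 35+9 = 44
i=3,k=4: acc = 44+12 = 56
i=3,k=5: acc = 56+15 = 71

71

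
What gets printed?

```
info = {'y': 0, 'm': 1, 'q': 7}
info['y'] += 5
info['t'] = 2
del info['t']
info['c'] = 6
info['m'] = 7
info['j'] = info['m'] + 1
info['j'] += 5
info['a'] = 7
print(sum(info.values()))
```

info['y'] = 0+5 = 5 → {'y': 5, 'm': 1, 'q': 7}
info['t'] = 2 → {'y': 5, 'm': 1, 'q': 7, 't': 2}
del 't' → {'y': 5, 'm': 1, 'q': 7}
info['c'] = 6 → {'y': 5, 'm': 1, 'q': 7, 'c': 6}
info['m'] = 7 → {'y': 5, 'm': 7, 'q': 7, 'c': 6}
info['j'] = info['m']+1 = 8 → {'y': 5, 'm': 7, 'q': 7, 'c': 6, 'j': 8}
info['j'] = 8+5 = 13 → {'y': 5, 'm': 7, 'q': 7, 'c': 6, 'j': 13}
info['a'] = 7 → {'y': 5, 'm': 7, 'q': 7, 'c': 6, 'j': 13, 'a': 7}
sum of values = 45

45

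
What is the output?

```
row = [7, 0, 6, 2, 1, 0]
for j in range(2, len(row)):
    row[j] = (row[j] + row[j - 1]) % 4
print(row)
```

j=2: row[2] = (6+0)%4 = 2 → [7, 0, 2, 2, 1, 0]
j=3: row[3] = (2+2)%4 = 0 → [7, 0, 2, 0, 1, 0]
j=4: row[4] = (1+0)%4 = 1 → [7, 0, 2, 0, 1, 0]
j=5: row[5] = (0+1)%4 = 1 → [7, 0, 2, 0, 1, 1]

[7, 0, 2, 0, 1, 1]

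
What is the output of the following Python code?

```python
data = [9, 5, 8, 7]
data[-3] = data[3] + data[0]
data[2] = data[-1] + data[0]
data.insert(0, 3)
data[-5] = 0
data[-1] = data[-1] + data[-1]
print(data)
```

[0, 9, 16, 16, 14]

data[-3] = data[3]+data[0] = 7+9 = 16 → [9, 16, 8, 7]
data[2] = data[-1]+data[0] = 7+9 = 16 → [9, 16, 16, 7]
insert 3 at 0 → [3, 9, 16, 16, 7]
data[-5] = 0 → [0, 9, 16, 16, 7]
data[-1] = data[-1]+data[-1] = 7+7 = 14 → [0, 9, 16, 16, 14]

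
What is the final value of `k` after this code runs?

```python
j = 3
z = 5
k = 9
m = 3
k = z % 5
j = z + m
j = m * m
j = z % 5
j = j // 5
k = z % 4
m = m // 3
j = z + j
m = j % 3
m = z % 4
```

k = 5%5 = 0
j = 5+3 = 8
j = 3*3 = 9
j = 5%5 = 0
j = 0//5 = 0
k = 5%4 = 1
m = 3//3 = 1
j = 5+0 = 5
m = 5%3 = 2
m = 5%4 = 1

1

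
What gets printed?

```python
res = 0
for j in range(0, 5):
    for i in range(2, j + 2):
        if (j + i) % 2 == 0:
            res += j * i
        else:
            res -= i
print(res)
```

18

j=1,i=2: odd sum, res = 0-2 = -2
j=2,i=2: even sum, res = (-2)+4 = 2
j=2,i=3: odd sum, res = 2-3 = -1
j=3,i=2: odd sum, res = (-1)-2 = -3
j=3,i=3: even sum, res = (-3)+9 = 6
j=3,i=4: odd sum, res = 6-4 = 2
j=4,i=2: even sum, res = 2+8 = 10
j=4,i=3: odd sum, res = 10-3 = 7
j=4,i=4: even sum, res = 7+16 = 23
j=4,i=5: odd sum, res = 23-5 = 18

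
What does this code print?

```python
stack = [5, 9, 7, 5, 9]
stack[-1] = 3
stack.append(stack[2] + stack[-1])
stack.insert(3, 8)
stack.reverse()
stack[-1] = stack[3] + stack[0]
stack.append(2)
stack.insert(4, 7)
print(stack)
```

[10, 3, 5, 8, 7, 7, 9, 18, 2]

stack[-1] = 3 → [5, 9, 7, 5, 3]
append stack[2]+stack[-1] = 7+3 = 10 → [5, 9, 7, 5, 3, 10]
insert 8 at 3 → [5, 9, 7, 8, 5, 3, 10]
reverse → [10, 3, 5, 8, 7, 9, 5]
stack[-1] = stack[3]+stack[0] = 8+10 = 18 → [10, 3, 5, 8, 7, 9, 18]
append 2 → [10, 3, 5, 8, 7, 9, 18, 2]
insert 7 at 4 → [10, 3, 5, 8, 7, 7, 9, 18, 2]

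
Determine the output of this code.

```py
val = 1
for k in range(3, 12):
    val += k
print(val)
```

64

k=3: val = 1+3 = 4
k=4: val = 4+4 = 8
k=5: val = 8+5 = 13
k=6: val = 13+6 = 19
k=7: val = 19+7 = 26
k=8: val = 26+8 = 34
k=9: val = 34+9 = 43
k=10: val = 43+10 = 53
k=11: val = 53+11 = 64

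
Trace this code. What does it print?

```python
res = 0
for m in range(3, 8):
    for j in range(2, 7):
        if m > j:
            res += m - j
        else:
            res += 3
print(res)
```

m=3,j=2: 3>2, res = 0+1 = 1
m=3,j=3: not 3>3, res = 1+3 = 4
m=3,j=4: not 3>4, res = 4+3 = 7
m=3,j=5: not 3>5, res = 7+3 = 10
m=3,j=6: not 3>6, res = 10+3 = 13
m=4,j=2: 4>2, res = 13+2 = 15
m=4,j=3: 4>3, res = 15+1 = 16
m=4,j=4: not 4>4, res = 16+3 = 19
m=4,j=5: not 4>5, res = 19+3 = 22
m=4,j=6: not 4>6, res = 22+3 = 25
m=5,j=2: 5>2, res = 25+3 = 28
m=5,j=3: 5>3, res = 28+2 = 30
m=5,j=4: 5>4, res = 30+1 = 31
m=5,j=5: not 5>5, res = 31+3 = 34
m=5,j=6: not 5>6, res = 34+3 = 37
m=6,j=2: 6>2, res = 37+4 = 41
m=6,j=3: 6>3, res = 41+3 = 44
m=6,j=4: 6>4, res = 44+2 = 46
m=6,j=5: 6>5, res = 46+1 = 47
m=6,j=6: not 6>6, res = 47+3 = 50
m=7,j=2: 7>2, res = 50+5 = 55
m=7,j=3: 7>3, res = 55+4 = 59
m=7,j=4: 7>4, res = 59+3 = 62
m=7,j=5: 7>5, res = 62+2 = 64
m=7,j=6: 7>6, res = 64+1 = 65

65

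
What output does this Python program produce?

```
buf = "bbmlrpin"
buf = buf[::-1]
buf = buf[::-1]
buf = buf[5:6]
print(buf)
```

p

reverse → 'niprlmbb'
reverse → 'bbmlrpin'
slice [5:6] → 'p'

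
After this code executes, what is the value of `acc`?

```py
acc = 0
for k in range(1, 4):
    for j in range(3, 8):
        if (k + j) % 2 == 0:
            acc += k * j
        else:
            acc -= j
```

45

k=1,j=3: even sum, acc = 0+3 = 3
k=1,j=4: odd sum, acc = 3-4 = -1
k=1,j=5: even sum, acc = (-1)+5 = 4
k=1,j=6: odd sum, acc = 4-6 = -2
k=1,j=7: even sum, acc = (-2)+7 = 5
k=2,j=3: odd sum, acc = 5-3 = 2
k=2,j=4: even sum, acc = 2+8 = 10
k=2,j=5: odd sum, acc = 10-5 = 5
k=2,j=6: even sum, acc = 5+12 = 17
k=2,j=7: odd sum, acc = 17-7 = 10
k=3,j=3: even sum, acc = 10+9 = 19
k=3,j=4: odd sum, acc = 19-4 = 15
k=3,j=5: even sum, acc = 15+15 = 30
k=3,j=6: odd sum, acc = 30-6 = 24
k=3,j=7: even sum, acc = 24+21 = 45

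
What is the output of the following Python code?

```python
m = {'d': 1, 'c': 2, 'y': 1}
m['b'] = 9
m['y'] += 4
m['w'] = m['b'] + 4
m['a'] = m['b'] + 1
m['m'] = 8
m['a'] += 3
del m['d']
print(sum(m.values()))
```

m['b'] = 9 → {'d': 1, 'c': 2, 'y': 1, 'b': 9}
m['y'] = 1+4 = 5 → {'d': 1, 'c': 2, 'y': 5, 'b': 9}
m['w'] = m['b']+4 = 13 → {'d': 1, 'c': 2, 'y': 5, 'b': 9, 'w': 13}
m['a'] = m['b']+1 = 10 → {'d': 1, 'c': 2, 'y': 5, 'b': 9, 'w': 13, 'a': 10}
m['m'] = 8 → {'d': 1, 'c': 2, 'y': 5, 'b': 9, 'w': 13, 'a': 10, 'm': 8}
m['a'] = 10+3 = 13 → {'d': 1, 'c': 2, 'y': 5, 'b': 9, 'w': 13, 'a': 13, 'm': 8}
del 'd' → {'c': 2, 'y': 5, 'b': 9, 'w': 13, 'a': 13, 'm': 8}
sum of values = 50

50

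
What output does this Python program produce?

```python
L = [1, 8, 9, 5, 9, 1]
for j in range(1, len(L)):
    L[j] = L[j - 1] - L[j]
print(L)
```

j=1: L[1] = 1-8 = -7 → [1, -7, 9, 5, 9, 1]
j=2: L[2] = (-7)-9 = -16 → [1, -7, -16, 5, 9, 1]
j=3: L[3] = (-16)-5 = -21 → [1, -7, -16, -21, 9, 1]
j=4: L[4] = (-21)-9 = -30 → [1, -7, -16, -21, -30, 1]
j=5: L[5] = (-30)-1 = -31 → [1, -7, -16, -21, -30, -31]

[1, -7, -16, -21, -30, -31]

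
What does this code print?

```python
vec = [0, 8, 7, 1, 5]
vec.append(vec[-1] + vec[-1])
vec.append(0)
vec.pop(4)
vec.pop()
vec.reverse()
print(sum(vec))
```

append vec[-1]+vec[-1] = 5+5 = 10 → [0, 8, 7, 1, 5, 10]
append 0 → [0, 8, 7, 1, 5, 10, 0]
pop(4) removes 5 → [0, 8, 7, 1, 10, 0]
pop() removes 0 → [0, 8, 7, 1, 10]
reverse → [10, 1, 7, 8, 0]
sum = 26

26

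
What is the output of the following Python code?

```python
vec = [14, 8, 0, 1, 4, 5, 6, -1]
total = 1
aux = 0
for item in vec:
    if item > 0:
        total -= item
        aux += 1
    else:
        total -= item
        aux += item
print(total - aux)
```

-41

item=14: >0, total = 1-14 = -13; aux=1
item=8: >0, total = (-13)-8 = -21; aux=2
item=0: not >0, total = (-21)-0 = -21; aux=2
item=1: >0, total = (-21)-1 = -22; aux=3
item=4: >0, total = (-22)-4 = -26; aux=4
item=5: >0, total = (-26)-5 = -31; aux=5
item=6: >0, total = (-31)-6 = -37; aux=6
item=-1: not >0, total = (-37)-(-1) = -36; aux=5
total-aux = (-36)-5 = -41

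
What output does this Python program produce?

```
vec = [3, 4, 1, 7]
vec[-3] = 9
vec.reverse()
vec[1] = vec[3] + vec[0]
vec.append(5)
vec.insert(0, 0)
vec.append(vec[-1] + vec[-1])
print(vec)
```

[0, 7, 10, 9, 3, 5, 10]

vec[-3] = 9 → [3, 9, 1, 7]
reverse → [7, 1, 9, 3]
vec[1] = vec[3]+vec[0] = 3+7 = 10 → [7, 10, 9, 3]
append 5 → [7, 10, 9, 3, 5]
insert 0 at 0 → [0, 7, 10, 9, 3, 5]
append vec[-1]+vec[-1] = 5+5 = 10 → [0, 7, 10, 9, 3, 5, 10]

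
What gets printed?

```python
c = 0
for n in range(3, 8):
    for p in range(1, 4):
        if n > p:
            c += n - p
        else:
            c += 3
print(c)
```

n=3,p=1: 3>1, c = 0+2 = 2
n=3,p=2: 3>2, c = 2+1 = 3
n=3,p=3: not 3>3, c = 3+3 = 6
n=4,p=1: 4>1, c = 6+3 = 9
n=4,p=2: 4>2, c = 9+2 = 11
n=4,p=3: 4>3, c = 11+1 = 12
n=5,p=1: 5>1, c = 12+4 = 16
n=5,p=2: 5>2, c = 16+3 = 19
n=5,p=3: 5>3, c = 19+2 = 21
n=6,p=1: 6>1, c = 21+5 = 26
n=6,p=2: 6>2, c = 26+4 = 30
n=6,p=3: 6>3, c = 30+3 = 33
n=7,p=1: 7>1, c = 33+6 = 39
n=7,p=2: 7>2, c = 39+5 = 44
n=7,p=3: 7>3, c = 44+4 = 48

48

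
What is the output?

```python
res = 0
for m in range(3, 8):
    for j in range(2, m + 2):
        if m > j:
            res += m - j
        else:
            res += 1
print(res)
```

45

m=3,j=2: 3>2, res = 0+1 = 1
m=3,j=3: not 3>3, res = 1+1 = 2
m=3,j=4: not 3>4, res = 2+1 = 3
m=4,j=2: 4>2, res = 3+2 = 5
m=4,j=3: 4>3, res = 5+1 = 6
m=4,j=4: not 4>4, res = 6+1 = 7
m=4,j=5: not 4>5, res = 7+1 = 8
m=5,j=2: 5>2, res = 8+3 = 11
m=5,j=3: 5>3, res = 11+2 = 13
m=5,j=4: 5>4, res = 13+1 = 14
m=5,j=5: not 5>5, res = 14+1 = 15
m=5,j=6: not 5>6, res = 15+1 = 16
m=6,j=2: 6>2, res = 16+4 = 20
m=6,j=3: 6>3, res = 20+3 = 23
m=6,j=4: 6>4, res = 23+2 = 25
m=6,j=5: 6>5, res = 25+1 = 26
m=6,j=6: not 6>6, res = 26+1 = 27
m=6,j=7: not 6>7, res = 27+1 = 28
m=7,j=2: 7>2, res = 28+5 = 33
m=7,j=3: 7>3, res = 33+4 = 37
m=7,j=4: 7>4, res = 37+3 = 40
m=7,j=5: 7>5, res = 40+2 = 42
m=7,j=6: 7>6, res = 42+1 = 43
m=7,j=7: not 7>7, res = 43+1 = 44
m=7,j=8: not 7>8, res = 44+1 = 45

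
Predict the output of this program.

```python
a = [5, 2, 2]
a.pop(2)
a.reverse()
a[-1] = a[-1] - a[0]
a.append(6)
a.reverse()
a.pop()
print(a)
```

[6, 3]

pop(2) removes 2 → [5, 2]
reverse → [2, 5]
a[-1] = a[-1]-a[0] = 5-2 = 3 → [2, 3]
append 6 → [2, 3, 6]
reverse → [6, 3, 2]
pop() removes 2 → [6, 3]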